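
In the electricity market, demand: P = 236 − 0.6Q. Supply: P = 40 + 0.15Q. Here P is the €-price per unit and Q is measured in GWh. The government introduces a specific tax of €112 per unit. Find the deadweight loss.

€8362.67

Competitive equilibrium: 236 − 0.6Q = 40 + 0.15Q → Q* = 261.33333, P* = 79.2.
With the tax, the buyer price exceeds the seller price by 112: (236 − 0.6Q) − (40 + 0.15Q) = 112 → Q' = 112.
ΔQ = 261.33333 − 112 = 149.33333; the wedge equals the tax, 112.
Welfare loss = ½ × 149.33333 × 112 = €8362.67.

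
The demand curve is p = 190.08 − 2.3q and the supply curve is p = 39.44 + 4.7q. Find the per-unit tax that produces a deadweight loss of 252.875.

59.5

Competitive equilibrium: 190.08 − 2.3q = 39.44 + 4.7q → q* = 21.52, p* = 140.584.
A tax t gives Δq = t/7 and wedge t, so DWL = t²/14.
t²/14 = 252.875 → t² = 3540.25 → t = 59.5.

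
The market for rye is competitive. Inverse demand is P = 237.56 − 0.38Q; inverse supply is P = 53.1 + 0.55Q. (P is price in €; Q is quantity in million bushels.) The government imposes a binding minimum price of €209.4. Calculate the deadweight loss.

Competitive equilibrium: 237.56 − 0.38Q = 53.1 + 0.55Q → Q* = 198.3441, P* = 162.1892.
At the floor P = 209.4, quantity demanded = (237.56 − 209.4)/0.38 = 74.1053.
Sellers' marginal cost at Q' = 74.1053: 53.1 + 0.55·74.1053 = 93.8579.
ΔQ = 198.3441 − 74.1053 = 124.2388; wedge = 209.4 − 93.8579 = 115.5421.
DWL = ½ × 124.2388 × 115.5421 = €7177.41 million.

€7177.41 million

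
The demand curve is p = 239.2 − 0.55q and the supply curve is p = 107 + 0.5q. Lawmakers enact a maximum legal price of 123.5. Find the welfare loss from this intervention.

4531.43

Competitive equilibrium: 239.2 − 0.55q = 107 + 0.5q → q* = 125.9048, p* = 169.9524.
At the ceiling p = 123.5, quantity supplied = (123.5 − 107)/0.5 = 33.
Willingness to pay at q' = 33: 239.2 − 0.55·33 = 221.05.
Δq = 125.9048 − 33 = 92.9048; wedge = 221.05 − 123.5 = 97.55.
Welfare loss = ½ × 92.9048 × 97.55 = 4531.43.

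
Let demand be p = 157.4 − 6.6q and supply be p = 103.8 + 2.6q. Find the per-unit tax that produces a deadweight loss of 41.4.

27.6

Competitive equilibrium: 157.4 − 6.6q = 103.8 + 2.6q → q* = 5.8261, p* = 118.9478.
A tax t gives Δq = t/9.2 and wedge t, so DWL = t²/18.4.
t²/18.4 = 41.4 → t² = 761.76 → t = 27.6.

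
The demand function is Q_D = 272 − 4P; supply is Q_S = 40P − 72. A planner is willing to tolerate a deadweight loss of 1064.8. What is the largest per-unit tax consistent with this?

In inverse form: demand P = 68 − 0.25Q, supply P = 1.8 + 0.025Q.
Competitive equilibrium: 68 − 0.25Q = 1.8 + 0.025Q → Q* = 240.7273, P* = 7.8182.
A tax t gives ΔQ = t/0.275 and wedge t, so DWL = t²/0.55.
t²/0.55 = 1064.8 → t² = 585.64 → t = 24.2.

24.2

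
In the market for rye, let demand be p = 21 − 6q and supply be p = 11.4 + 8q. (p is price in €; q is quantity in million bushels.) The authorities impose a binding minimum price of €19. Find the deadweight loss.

€0.87 million

Competitive equilibrium: 21 − 6q = 11.4 + 8q → q* = 0.6857, p* = 16.8857.
At the floor p = 19, quantity demanded = (21 − 19)/6 = 0.3333.
Sellers' marginal cost at q' = 0.3333: 11.4 + 8·0.3333 = 14.0664.
Δq = 0.6857 − 0.3333 = 0.3524; wedge = 19 − 14.0664 = 4.9336.
Welfare loss = ½ × 0.3524 × 4.9336 = €0.87 million.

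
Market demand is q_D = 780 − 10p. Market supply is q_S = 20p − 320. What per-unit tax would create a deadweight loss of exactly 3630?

In inverse form: demand p = 78 − 0.1q, supply p = 16 + 0.05q.
Competitive equilibrium: 78 − 0.1q = 16 + 0.05q → q* = 413.3333, p* = 36.6667.
A tax t gives Δq = t/0.15 and wedge t, so DWL = t²/0.3.
t²/0.3 = 3630 → t² = 1089 → t = 33.

33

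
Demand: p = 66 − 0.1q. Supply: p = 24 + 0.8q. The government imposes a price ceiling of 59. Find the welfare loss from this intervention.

3.83

Competitive equilibrium: 66 − 0.1q = 24 + 0.8q → q* = 46.6667, p* = 61.3333.
At the ceiling p = 59, quantity supplied = (59 − 24)/0.8 = 43.75.
Willingness to pay at q' = 43.75: 66 − 0.1·43.75 = 61.625.
Δq = 46.6667 − 43.75 = 2.9167; wedge = 61.625 − 59 = 2.625.
The triangle = ½ × 2.9167 × 2.625 = 3.83.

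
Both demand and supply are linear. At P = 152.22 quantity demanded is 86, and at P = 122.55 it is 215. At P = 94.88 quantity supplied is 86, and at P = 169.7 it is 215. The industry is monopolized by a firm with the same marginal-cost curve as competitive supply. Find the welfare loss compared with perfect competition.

486.95

Demand slope = (122.55 − 152.22)/(215 − 86) = −0.23, so P = 172 − 0.23Q.
Supply slope = (169.7 − 94.88)/(215 − 86) = 0.58, so P = 45 + 0.58Q.
Competitive equilibrium: 172 − 0.23Q = 45 + 0.58Q → Q* = 156.7901, P* = 135.9383.
Marginal revenue: MR = 172 − 0.46Q. Set MR = MC: 172 − 0.46Q = 45 + 0.58Q → Q_m = 122.1154.
Price P_m = 172 − 0.23·122.1154 = 143.9135; MC(Q_m) = 45 + 0.58·122.1154 = 115.8269.
Competitive Q* = 156.7901, so ΔQ = 34.6747; wedge = 143.9135 − 115.8269 = 28.0866.
DWL = ½ × 34.6747 × 28.0866 = 486.95.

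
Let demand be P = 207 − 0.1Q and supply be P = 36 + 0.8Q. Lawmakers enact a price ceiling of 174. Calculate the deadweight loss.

Competitive equilibrium: 207 − 0.1Q = 36 + 0.8Q → Q* = 190, P* = 188.
At the ceiling P = 174, quantity supplied = (174 − 36)/0.8 = 172.5.
Willingness to pay at Q' = 172.5: 207 − 0.1·172.5 = 189.75.
ΔQ = 190 − 172.5 = 17.5; wedge = 189.75 − 174 = 15.75.
DWL = ½ × 17.5 × 15.75 = 137.81.

137.81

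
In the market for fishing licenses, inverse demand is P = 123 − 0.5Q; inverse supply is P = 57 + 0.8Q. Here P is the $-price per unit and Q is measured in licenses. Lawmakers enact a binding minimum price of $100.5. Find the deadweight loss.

Competitive equilibrium: 123 − 0.5Q = 57 + 0.8Q → Q* = 50.7692, P* = 97.6154.
At the floor P = 100.5, quantity demanded = (123 − 100.5)/0.5 = 45.
Sellers' marginal cost at Q' = 45: 57 + 0.8·45 = 93.
ΔQ = 50.7692 − 45 = 5.7692; wedge = 100.5 − 93 = 7.5.
Welfare loss = ½ × 5.7692 × 7.5 = $21.63.

$21.63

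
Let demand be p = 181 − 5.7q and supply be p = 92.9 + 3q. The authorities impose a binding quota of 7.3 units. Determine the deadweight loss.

34.75

Competitive equilibrium: 181 − 5.7q = 92.9 + 3q → q* = 10.1264, p* = 123.2793.
At q = 7.3: demand price = 181 − 5.7·7.3 = 139.39; supply price = 92.9 + 3·7.3 = 114.8.
Δq = 10.1264 − 7.3 = 2.8264; wedge = 139.39 − 114.8 = 24.59.
Welfare loss = ½ × 2.8264 × 24.59 = 34.75.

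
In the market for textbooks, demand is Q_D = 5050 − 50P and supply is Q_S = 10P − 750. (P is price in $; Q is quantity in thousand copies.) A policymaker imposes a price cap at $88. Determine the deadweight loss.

$450.67 thousand

In inverse form: demand P = 101 − 0.02Q, supply P = 75 + 0.1Q.
Competitive equilibrium: 101 − 0.02Q = 75 + 0.1Q → Q* = 216.6667, P* = 96.6667.
At the ceiling P = 88, quantity supplied = (88 − 75)/0.1 = 130.
Willingness to pay at Q' = 130: 101 − 0.02·130 = 98.4.
ΔQ = 216.6667 − 130 = 86.6667; wedge = 98.4 − 88 = 10.4.
Welfare loss = ½ × 86.6667 × 10.4 = $450.67 thousand.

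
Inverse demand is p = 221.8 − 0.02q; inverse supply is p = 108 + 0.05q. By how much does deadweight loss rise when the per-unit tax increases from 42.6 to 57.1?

Competitive equilibrium: 221.8 − 0.02q = 108 + 0.05q → q* = 1625.7143, p* = 189.2857.
For a per-unit tax t: Δq = t/0.07, so DWL = ½·t·(t/0.07) = t²/0.14.
At t = 42.6: DWL = 12962.571. At t = 57.1: DWL = 23288.643.
Increase = 23288.643 − 12962.571 = 10326.07.

10326.07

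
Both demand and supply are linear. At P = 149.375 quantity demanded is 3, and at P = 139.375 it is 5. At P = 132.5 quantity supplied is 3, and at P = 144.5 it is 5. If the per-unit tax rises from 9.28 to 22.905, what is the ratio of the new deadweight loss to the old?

6.092

Demand slope = (139.375 − 149.375)/(5 − 3) = −5, so P = 164.375 − 5Q.
Supply slope = (144.5 − 132.5)/(5 − 3) = 6, so P = 114.5 + 6Q.
Competitive equilibrium: 164.375 − 5Q = 114.5 + 6Q → Q* = 4.5341, P* = 141.7045.
For a per-unit tax t: ΔQ = t/11, so DWL = ½·t·(t/11) = t²/22.
At t = 9.28: DWL = 3.914. At t = 22.905: DWL = 23.847.
Ratio = (22.905/9.28)² = 6.092.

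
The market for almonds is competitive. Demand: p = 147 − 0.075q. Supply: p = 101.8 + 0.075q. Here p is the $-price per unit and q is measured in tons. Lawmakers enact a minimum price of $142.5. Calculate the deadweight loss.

Competitive equilibrium: 147 − 0.075q = 101.8 + 0.075q → q* = 301.3333, p* = 124.4.
At the floor p = 142.5, quantity demanded = (147 − 142.5)/0.075 = 60.
Sellers' marginal cost at q' = 60: 101.8 + 0.075·60 = 106.3.
Δq = 301.3333 − 60 = 241.3333; wedge = 142.5 − 106.3 = 36.2.
The triangle = ½ × 241.3333 × 36.2 = $4368.13.

$4368.13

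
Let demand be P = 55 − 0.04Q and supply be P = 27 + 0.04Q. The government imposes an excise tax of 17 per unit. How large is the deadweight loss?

Competitive equilibrium: 55 − 0.04Q = 27 + 0.04Q → Q* = 350, P* = 41.
With the tax, the buyer price exceeds the seller price by 17: (55 − 0.04Q) − (27 + 0.04Q) = 17 → Q' = 137.5.
ΔQ = 350 − 137.5 = 212.5; the wedge equals the tax, 17.
The triangle = ½ × 212.5 × 17 = 1806.25.

1806.25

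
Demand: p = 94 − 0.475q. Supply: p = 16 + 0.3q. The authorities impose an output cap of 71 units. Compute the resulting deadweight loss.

Competitive equilibrium: 94 − 0.475q = 16 + 0.3q → q* = 100.6452, p* = 46.1935.
At q = 71: demand price = 94 − 0.475·71 = 60.275; supply price = 16 + 0.3·71 = 37.3.
Δq = 100.6452 − 71 = 29.6452; wedge = 60.275 − 37.3 = 22.975.
DWL = ½ × 29.6452 × 22.975 = 340.55.

340.55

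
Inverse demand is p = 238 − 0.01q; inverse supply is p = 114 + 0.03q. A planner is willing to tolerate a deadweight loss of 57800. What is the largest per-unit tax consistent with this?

Competitive equilibrium: 238 − 0.01q = 114 + 0.03q → q* = 3100, p* = 207.
A tax t gives Δq = t/0.04 and wedge t, so DWL = t²/0.08.
t²/0.08 = 57800 → t² = 4624 → t = 68.

68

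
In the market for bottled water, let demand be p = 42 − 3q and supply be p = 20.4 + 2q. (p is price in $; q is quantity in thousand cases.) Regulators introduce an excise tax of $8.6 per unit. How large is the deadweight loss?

$7.396 thousand

Competitive equilibrium: 42 − 3q = 20.4 + 2q → q* = 4.32, p* = 29.04.
With the tax, the buyer price exceeds the seller price by 8.6: (42 − 3q) − (20.4 + 2q) = 8.6 → q' = 2.6.
Δq = 4.32 − 2.6 = 1.72; the wedge equals the tax, 8.6.
Deadweight loss = ½ × 1.72 × 8.6 = $7.396 thousand.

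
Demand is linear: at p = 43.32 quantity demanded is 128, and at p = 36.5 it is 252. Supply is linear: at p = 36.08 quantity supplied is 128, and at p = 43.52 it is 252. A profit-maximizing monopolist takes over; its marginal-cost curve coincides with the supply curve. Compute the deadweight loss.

219.46

Demand slope = (36.5 − 43.32)/(252 − 128) = −0.055, so p = 50.36 − 0.055q.
Supply slope = (43.52 − 36.08)/(252 − 128) = 0.06, so p = 28.4 + 0.06q.
Competitive equilibrium: 50.36 − 0.055q = 28.4 + 0.06q → q* = 190.9565, p* = 39.8574.
Marginal revenue: MR = 50.36 − 0.11q. Set MR = MC: 50.36 − 0.11q = 28.4 + 0.06q → q_m = 129.1765.
Price p_m = 50.36 − 0.055·129.1765 = 43.2553; MC(q_m) = 28.4 + 0.06·129.1765 = 36.1506.
Competitive q* = 190.9565, so Δq = 61.78; wedge = 43.2553 − 36.1506 = 7.1047.
The triangle = ½ × 61.78 × 7.1047 = 219.46.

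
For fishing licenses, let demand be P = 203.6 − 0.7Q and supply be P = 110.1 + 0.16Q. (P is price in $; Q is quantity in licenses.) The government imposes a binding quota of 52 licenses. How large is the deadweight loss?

$1383.42

Competitive equilibrium: 203.6 − 0.7Q = 110.1 + 0.16Q → Q* = 108.7209, P* = 127.4953.
At Q = 52: demand price = 203.6 − 0.7·52 = 167.2; supply price = 110.1 + 0.16·52 = 118.42.
ΔQ = 108.7209 − 52 = 56.7209; wedge = 167.2 − 118.42 = 48.78.
Deadweight loss = ½ × 56.7209 × 48.78 = $1383.42.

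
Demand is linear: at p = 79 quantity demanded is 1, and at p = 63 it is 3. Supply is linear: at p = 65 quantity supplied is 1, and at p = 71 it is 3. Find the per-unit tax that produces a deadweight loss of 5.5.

Demand slope = (63 − 79)/(3 − 1) = −8, so p = 87 − 8q.
Supply slope = (71 − 65)/(3 − 1) = 3, so p = 62 + 3q.
Competitive equilibrium: 87 − 8q = 62 + 3q → q* = 2.2727, p* = 68.8182.
A tax t gives Δq = t/11 and wedge t, so DWL = t²/22.
t²/22 = 5.5 → t² = 121 → t = 11.

11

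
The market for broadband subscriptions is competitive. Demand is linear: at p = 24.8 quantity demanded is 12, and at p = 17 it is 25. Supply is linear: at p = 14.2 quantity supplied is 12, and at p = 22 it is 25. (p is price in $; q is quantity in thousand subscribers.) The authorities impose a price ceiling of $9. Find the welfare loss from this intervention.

$183.75 thousand

Demand slope = (17 − 24.8)/(25 − 12) = −0.6, so p = 32 − 0.6q.
Supply slope = (22 − 14.2)/(25 − 12) = 0.6, so p = 7 + 0.6q.
Competitive equilibrium: 32 − 0.6q = 7 + 0.6q → q* = 20.8333, p* = 19.5.
At the ceiling p = 9, quantity supplied = (9 − 7)/0.6 = 3.3333.
Willingness to pay at q' = 3.3333: 32 − 0.6·3.3333 = 30.
Δq = 20.8333 − 3.3333 = 17.5; wedge = 30 − 9 = 21.
Welfare loss = ½ × 17.5 × 21 = $183.75 thousand.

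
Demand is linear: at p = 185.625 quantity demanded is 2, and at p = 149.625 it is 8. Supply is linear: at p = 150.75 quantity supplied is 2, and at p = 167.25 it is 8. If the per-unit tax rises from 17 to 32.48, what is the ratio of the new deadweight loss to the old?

Demand slope = (149.625 − 185.625)/(8 − 2) = −6, so p = 197.625 − 6q.
Supply slope = (167.25 − 150.75)/(8 − 2) = 2.75, so p = 145.25 + 2.75q.
Competitive equilibrium: 197.625 − 6q = 145.25 + 2.75q → q* = 5.9857, p* = 161.7107.
For a per-unit tax t: Δq = t/8.75, so DWL = ½·t·(t/8.75) = t²/17.5.
At t = 17: DWL = 16.514. At t = 32.48: DWL = 60.283.
Ratio = (32.48/17)² = 3.650.

3.650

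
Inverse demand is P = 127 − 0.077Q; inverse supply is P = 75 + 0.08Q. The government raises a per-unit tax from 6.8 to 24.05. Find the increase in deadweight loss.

1694.79

Competitive equilibrium: 127 − 0.077Q = 75 + 0.08Q → Q* = 331.2102, P* = 101.4968.
For a per-unit tax t: ΔQ = t/0.157, so DWL = ½·t·(t/0.157) = t²/0.314.
At t = 6.8: DWL = 147.261. At t = 24.05: DWL = 1842.046.
Increase = 1842.046 − 147.261 = 1694.79.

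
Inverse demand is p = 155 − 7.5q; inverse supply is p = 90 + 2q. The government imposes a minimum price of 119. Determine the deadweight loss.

19.81

Competitive equilibrium: 155 − 7.5q = 90 + 2q → q* = 6.8421, p* = 103.6842.
At the floor p = 119, quantity demanded = (155 − 119)/7.5 = 4.8.
Sellers' marginal cost at q' = 4.8: 90 + 2·4.8 = 99.6.
Δq = 6.8421 − 4.8 = 2.0421; wedge = 119 − 99.6 = 19.4.
The triangle = ½ × 2.0421 × 19.4 = 19.81.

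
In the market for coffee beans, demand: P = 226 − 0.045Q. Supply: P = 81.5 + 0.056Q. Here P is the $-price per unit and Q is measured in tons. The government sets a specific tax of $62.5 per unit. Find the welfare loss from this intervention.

$19337.87

Competitive equilibrium: 226 − 0.045Q = 81.5 + 0.056Q → Q* = 1430.6931, P* = 161.6188.
With the tax, the buyer price exceeds the seller price by 62.5: (226 − 0.045Q) − (81.5 + 0.056Q) = 62.5 → Q' = 811.8812.
ΔQ = 1430.6931 − 811.8812 = 618.8119; the wedge equals the tax, 62.5.
DWL = ½ × 618.8119 × 62.5 = $19337.87.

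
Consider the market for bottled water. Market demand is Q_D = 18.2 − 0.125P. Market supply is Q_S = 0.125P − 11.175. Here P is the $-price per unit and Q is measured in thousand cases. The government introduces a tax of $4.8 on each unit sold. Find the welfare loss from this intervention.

$0.72 thousand

In inverse form: demand P = 145.6 − 8Q, supply P = 89.4 + 8Q.
Competitive equilibrium: 145.6 − 8Q = 89.4 + 8Q → Q* = 3.5125, P* = 117.5.
With the tax, the buyer price exceeds the seller price by 4.8: (145.6 − 8Q) − (89.4 + 8Q) = 4.8 → Q' = 3.2125.
ΔQ = 3.5125 − 3.2125 = 0.3; the wedge equals the tax, 4.8.
Welfare loss = ½ × 0.3 × 4.8 = $0.72 thousand.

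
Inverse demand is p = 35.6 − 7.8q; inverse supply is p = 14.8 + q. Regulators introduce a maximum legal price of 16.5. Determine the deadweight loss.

Competitive equilibrium: 35.6 − 7.8q = 14.8 + q → q* = 2.3636, p* = 17.1636.
At the ceiling p = 16.5, quantity supplied = (16.5 − 14.8)/1 = 1.7.
Willingness to pay at q' = 1.7: 35.6 − 7.8·1.7 = 22.34.
Δq = 2.3636 − 1.7 = 0.6636; wedge = 22.34 − 16.5 = 5.84.
Welfare loss = ½ × 0.6636 × 5.84 = 1.94.

1.94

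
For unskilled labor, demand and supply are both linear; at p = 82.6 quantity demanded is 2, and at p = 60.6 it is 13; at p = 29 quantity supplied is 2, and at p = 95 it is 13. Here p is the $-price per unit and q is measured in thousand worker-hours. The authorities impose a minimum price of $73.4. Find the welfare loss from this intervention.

$17.64 thousand

Demand slope = (60.6 − 82.6)/(13 − 2) = −2, so p = 86.6 − 2q.
Supply slope = (95 − 29)/(13 − 2) = 6, so p = 17 + 6q.
Competitive equilibrium: 86.6 − 2q = 17 + 6q → q* = 8.7, p* = 69.2.
At the floor p = 73.4, quantity demanded = (86.6 − 73.4)/2 = 6.6.
Sellers' marginal cost at q' = 6.6: 17 + 6·6.6 = 56.6.
Δq = 8.7 − 6.6 = 2.1; wedge = 73.4 − 56.6 = 16.8.
Welfare loss = ½ × 2.1 × 16.8 = $17.64 thousand.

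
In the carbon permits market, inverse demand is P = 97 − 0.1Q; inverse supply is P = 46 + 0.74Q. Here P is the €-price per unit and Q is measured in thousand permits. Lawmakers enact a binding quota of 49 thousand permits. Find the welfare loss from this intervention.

Competitive equilibrium: 97 − 0.1Q = 46 + 0.74Q → Q* = 60.7143, P* = 90.9286.
At Q = 49: demand price = 97 − 0.1·49 = 92.1; supply price = 46 + 0.74·49 = 82.26.
ΔQ = 60.7143 − 49 = 11.7143; wedge = 92.1 − 82.26 = 9.84.
Deadweight loss = ½ × 11.7143 × 9.84 = €57.63 thousand.

€57.63 thousand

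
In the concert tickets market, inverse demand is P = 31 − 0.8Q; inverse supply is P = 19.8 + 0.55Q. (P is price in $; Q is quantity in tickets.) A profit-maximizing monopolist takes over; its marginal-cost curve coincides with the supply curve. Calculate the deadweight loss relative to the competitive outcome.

Competitive equilibrium: 31 − 0.8Q = 19.8 + 0.55Q → Q* = 8.2963, P* = 24.363.
Marginal revenue: MR = 31 − 1.6Q. Set MR = MC: 31 − 1.6Q = 19.8 + 0.55Q → Q_m = 5.2093.
Price P_m = 31 − 0.8·5.2093 = 26.8326; MC(Q_m) = 19.8 + 0.55·5.2093 = 22.6651.
Competitive Q* = 8.2963, so ΔQ = 3.087; wedge = 26.8326 − 22.6651 = 4.1675.
Deadweight loss = ½ × 3.087 × 4.1675 = $6.43.

$6.43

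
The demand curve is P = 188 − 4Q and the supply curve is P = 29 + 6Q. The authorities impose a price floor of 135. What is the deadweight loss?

Competitive equilibrium: 188 − 4Q = 29 + 6Q → Q* = 15.9, P* = 124.4.
At the floor P = 135, quantity demanded = (188 − 135)/4 = 13.25.
Sellers' marginal cost at Q' = 13.25: 29 + 6·13.25 = 108.5.
ΔQ = 15.9 − 13.25 = 2.65; wedge = 135 − 108.5 = 26.5.
Welfare loss = ½ × 2.65 × 26.5 = 35.11.

35.11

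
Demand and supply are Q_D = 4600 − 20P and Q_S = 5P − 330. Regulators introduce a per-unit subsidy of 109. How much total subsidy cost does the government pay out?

119028

In inverse form: demand P = 230 − 0.05Q, supply P = 66 + 0.2Q.
Competitive equilibrium: 230 − 0.05Q = 66 + 0.2Q → Q* = 656, P* = 197.2.
The subsidy lowers effective supply by 109: P = 0.2Q − 43.
New quantity: 230 − 0.05Q = 0.2Q − 43 → Q' = 1092.
Total subsidy cost = 109 × 1092 = 119028.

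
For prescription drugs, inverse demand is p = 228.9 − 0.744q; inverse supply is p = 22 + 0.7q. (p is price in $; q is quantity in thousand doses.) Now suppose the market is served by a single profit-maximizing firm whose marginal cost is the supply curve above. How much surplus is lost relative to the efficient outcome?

Competitive equilibrium: 228.9 − 0.744q = 22 + 0.7q → q* = 143.2825, p* = 122.2978.
Marginal revenue: MR = 228.9 − 1.488q. Set MR = MC: 228.9 − 1.488q = 22 + 0.7q → q_m = 94.5612.
Price p_m = 228.9 − 0.744·94.5612 = 158.5465; MC(q_m) = 22 + 0.7·94.5612 = 88.1928.
Competitive q* = 143.2825, so Δq = 48.7213; wedge = 158.5465 − 88.1928 = 70.3537.
DWL = ½ × 48.7213 × 70.3537 = $1713.86 thousand.

$1713.86 thousand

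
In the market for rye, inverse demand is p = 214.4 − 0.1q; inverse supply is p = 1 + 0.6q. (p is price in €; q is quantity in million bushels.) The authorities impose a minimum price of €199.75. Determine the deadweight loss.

Competitive equilibrium: 214.4 − 0.1q = 1 + 0.6q → q* = 304.8571, p* = 183.9143.
At the floor p = 199.75, quantity demanded = (214.4 − 199.75)/0.1 = 146.5.
Sellers' marginal cost at q' = 146.5: 1 + 0.6·146.5 = 88.9.
Δq = 304.8571 − 146.5 = 158.3571; wedge = 199.75 − 88.9 = 110.85.
DWL = ½ × 158.3571 × 110.85 = €8776.94 million.

€8776.94 million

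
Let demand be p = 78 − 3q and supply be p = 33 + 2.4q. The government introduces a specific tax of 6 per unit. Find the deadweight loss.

Competitive equilibrium: 78 − 3q = 33 + 2.4q → q* = 8.3333, p* = 53.
With the tax, the buyer price exceeds the seller price by 6: (78 − 3q) − (33 + 2.4q) = 6 → q' = 7.2222.
Δq = 8.3333 − 7.2222 = 1.1111; the wedge equals the tax, 6.
DWL = ½ × 1.1111 × 6 = 3.33.

3.33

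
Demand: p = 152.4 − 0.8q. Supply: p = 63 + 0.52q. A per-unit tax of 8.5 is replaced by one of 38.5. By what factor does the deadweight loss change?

20.516

Competitive equilibrium: 152.4 − 0.8q = 63 + 0.52q → q* = 67.7273, p* = 98.2182.
For a per-unit tax t: Δq = t/1.32, so DWL = ½·t·(t/1.32) = t²/2.64.
At t = 8.5: DWL = 27.367. At t = 38.5: DWL = 561.458.
Ratio = (38.5/8.5)² = 20.516.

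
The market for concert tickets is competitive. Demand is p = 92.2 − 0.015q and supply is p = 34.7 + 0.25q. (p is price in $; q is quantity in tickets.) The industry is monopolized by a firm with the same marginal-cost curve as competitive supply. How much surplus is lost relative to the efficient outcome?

Competitive equilibrium: 92.2 − 0.015q = 34.7 + 0.25q → q* = 216.9811, p* = 88.9453.
Marginal revenue: MR = 92.2 − 0.03q. Set MR = MC: 92.2 − 0.03q = 34.7 + 0.25q → q_m = 205.3571.
Price p_m = 92.2 − 0.015·205.3571 = 89.1196; MC(q_m) = 34.7 + 0.25·205.3571 = 86.0393.
Competitive q* = 216.9811, so Δq = 11.624; wedge = 89.1196 − 86.0393 = 3.0803.
Deadweight loss = ½ × 11.624 × 3.0803 = $17.90.

$17.90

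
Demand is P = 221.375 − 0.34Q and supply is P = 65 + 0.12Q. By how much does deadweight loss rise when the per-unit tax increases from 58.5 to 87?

Competitive equilibrium: 221.375 − 0.34Q = 65 + 0.12Q → Q* = 339.9457, P* = 105.7935.
For a per-unit tax t: ΔQ = t/0.46, so DWL = ½·t·(t/0.46) = t²/0.92.
At t = 58.5: DWL = 3719.837. At t = 87: DWL = 8227.174.
Increase = 8227.174 − 3719.837 = 4507.34.

4507.34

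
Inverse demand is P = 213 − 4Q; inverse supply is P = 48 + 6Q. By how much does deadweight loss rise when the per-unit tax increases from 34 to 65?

Competitive equilibrium: 213 − 4Q = 48 + 6Q → Q* = 16.5, P* = 147.
For a per-unit tax t: ΔQ = t/10, so DWL = ½·t·(t/10) = t²/20.
At t = 34: DWL = 57.8. At t = 65: DWL = 211.25.
Increase = 211.25 − 57.8 = 153.45.

153.45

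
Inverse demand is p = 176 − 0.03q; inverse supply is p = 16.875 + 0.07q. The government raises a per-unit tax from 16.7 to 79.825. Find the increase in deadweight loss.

30465.70

Competitive equilibrium: 176 − 0.03q = 16.875 + 0.07q → q* = 1591.25, p* = 128.2625.
For a per-unit tax t: Δq = t/0.1, so DWL = ½·t·(t/0.1) = t²/0.2.
At t = 16.7: DWL = 1394.45. At t = 79.825: DWL = 31860.153.
Increase = 31860.153 − 1394.45 = 30465.70.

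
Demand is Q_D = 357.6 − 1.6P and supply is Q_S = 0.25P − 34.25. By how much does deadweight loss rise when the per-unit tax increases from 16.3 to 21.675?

22.07

In inverse form: demand P = 223.5 − 0.625Q, supply P = 137 + 4Q.
Competitive equilibrium: 223.5 − 0.625Q = 137 + 4Q → Q* = 18.7027, P* = 211.8108.
For a per-unit tax t: ΔQ = t/4.625, so DWL = ½·t·(t/4.625) = t²/9.25.
At t = 16.3: DWL = 28.723. At t = 21.675: DWL = 50.79.
Increase = 50.79 − 28.723 = 22.07.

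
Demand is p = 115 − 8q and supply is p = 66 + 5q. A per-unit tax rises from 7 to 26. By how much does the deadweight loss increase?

Competitive equilibrium: 115 − 8q = 66 + 5q → q* = 3.7692, p* = 84.8462.
For a per-unit tax t: Δq = t/13, so DWL = ½·t·(t/13) = t²/26.
At t = 7: DWL = 1.885. At t = 26: DWL = 26.
Increase = 26 − 1.885 = 24.12.

24.12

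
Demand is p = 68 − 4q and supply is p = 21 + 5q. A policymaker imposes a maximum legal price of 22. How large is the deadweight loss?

113.50

Competitive equilibrium: 68 − 4q = 21 + 5q → q* = 5.2222, p* = 47.1111.
At the ceiling p = 22, quantity supplied = (22 − 21)/5 = 0.2.
Willingness to pay at q' = 0.2: 68 − 4·0.2 = 67.2.
Δq = 5.2222 − 0.2 = 5.0222; wedge = 67.2 − 22 = 45.2.
The triangle = ½ × 5.0222 × 45.2 = 113.50.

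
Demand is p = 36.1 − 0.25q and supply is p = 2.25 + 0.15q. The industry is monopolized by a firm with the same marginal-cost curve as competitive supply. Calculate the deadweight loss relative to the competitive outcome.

211.88

Competitive equilibrium: 36.1 − 0.25q = 2.25 + 0.15q → q* = 84.625, p* = 14.9438.
Marginal revenue: MR = 36.1 − 0.5q. Set MR = MC: 36.1 − 0.5q = 2.25 + 0.15q → q_m = 52.0769.
Price p_m = 36.1 − 0.25·52.0769 = 23.0808; MC(q_m) = 2.25 + 0.15·52.0769 = 10.0615.
Competitive q* = 84.625, so Δq = 32.5481; wedge = 23.0808 − 10.0615 = 13.0193.
Welfare loss = ½ × 32.5481 × 13.0193 = 211.88.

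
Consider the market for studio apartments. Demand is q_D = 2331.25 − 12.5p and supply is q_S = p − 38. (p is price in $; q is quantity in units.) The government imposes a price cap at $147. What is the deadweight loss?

$438.615

In inverse form: demand p = 186.5 − 0.08q, supply p = 38 + q.
Competitive equilibrium: 186.5 − 0.08q = 38 + q → q* = 137.5, p* = 175.5.
At the ceiling p = 147, quantity supplied = (147 − 38)/1 = 109.
Willingness to pay at q' = 109: 186.5 − 0.08·109 = 177.78.
Δq = 137.5 − 109 = 28.5; wedge = 177.78 − 147 = 30.78.
The triangle = ½ × 28.5 × 30.78 = $438.615.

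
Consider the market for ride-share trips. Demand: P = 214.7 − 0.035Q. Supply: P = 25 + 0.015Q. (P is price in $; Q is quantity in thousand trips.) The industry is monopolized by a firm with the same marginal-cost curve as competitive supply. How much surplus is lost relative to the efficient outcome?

Competitive equilibrium: 214.7 − 0.035Q = 25 + 0.015Q → Q* = 3794, P* = 81.91.
Marginal revenue: MR = 214.7 − 0.07Q. Set MR = MC: 214.7 − 0.07Q = 25 + 0.015Q → Q_m = 2231.76471.
Price P_m = 214.7 − 0.035·2231.76471 = 136.58824; MC(Q_m) = 25 + 0.015·2231.76471 = 58.47647.
Competitive Q* = 3794, so ΔQ = 1562.23529; wedge = 136.58824 − 58.47647 = 78.11177.
DWL = ½ × 1562.23529 × 78.11177 = $61014.48 thousand.

$61014.48 thousand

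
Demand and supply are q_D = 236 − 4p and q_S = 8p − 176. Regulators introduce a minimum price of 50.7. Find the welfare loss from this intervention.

803.60

In inverse form: demand p = 59 − 0.25q, supply p = 22 + 0.125q.
Competitive equilibrium: 59 − 0.25q = 22 + 0.125q → q* = 98.6667, p* = 34.3333.
At the floor p = 50.7, quantity demanded = (59 − 50.7)/0.25 = 33.2.
Sellers' marginal cost at q' = 33.2: 22 + 0.125·33.2 = 26.15.
Δq = 98.6667 − 33.2 = 65.4667; wedge = 50.7 − 26.15 = 24.55.
DWL = ½ × 65.4667 × 24.55 = 803.60.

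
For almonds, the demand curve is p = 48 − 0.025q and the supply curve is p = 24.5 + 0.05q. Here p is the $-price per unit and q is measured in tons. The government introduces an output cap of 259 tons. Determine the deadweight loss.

Competitive equilibrium: 48 − 0.025q = 24.5 + 0.05q → q* = 313.3333, p* = 40.1667.
At q = 259: demand price = 48 − 0.025·259 = 41.525; supply price = 24.5 + 0.05·259 = 37.45.
Δq = 313.3333 − 259 = 54.3333; wedge = 41.525 − 37.45 = 4.075.
Welfare loss = ½ × 54.3333 × 4.075 = $110.70.

$110.70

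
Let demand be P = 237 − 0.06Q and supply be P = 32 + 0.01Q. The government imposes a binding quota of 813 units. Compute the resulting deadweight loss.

Competitive equilibrium: 237 − 0.06Q = 32 + 0.01Q → Q* = 2928.57143, P* = 61.28571.
At Q = 813: demand price = 237 − 0.06·813 = 188.22; supply price = 32 + 0.01·813 = 40.13.
ΔQ = 2928.57143 − 813 = 2115.57143; wedge = 188.22 − 40.13 = 148.09.
DWL = ½ × 2115.57143 × 148.09 = 156647.49.

156647.49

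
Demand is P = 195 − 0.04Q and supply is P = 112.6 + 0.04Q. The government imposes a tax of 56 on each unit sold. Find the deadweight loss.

Competitive equilibrium: 195 − 0.04Q = 112.6 + 0.04Q → Q* = 1030, P* = 153.8.
With the tax, the buyer price exceeds the seller price by 56: (195 − 0.04Q) − (112.6 + 0.04Q) = 56 → Q' = 330.
ΔQ = 1030 − 330 = 700; the wedge equals the tax, 56.
Welfare loss = ½ × 700 × 56 = 19600.

19600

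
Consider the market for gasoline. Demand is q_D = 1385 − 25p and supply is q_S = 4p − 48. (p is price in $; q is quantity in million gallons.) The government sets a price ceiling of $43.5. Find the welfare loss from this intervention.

$81.14 million

In inverse form: demand p = 55.4 − 0.04q, supply p = 12 + 0.25q.
Competitive equilibrium: 55.4 − 0.04q = 12 + 0.25q → q* = 149.6552, p* = 49.4138.
At the ceiling p = 43.5, quantity supplied = (43.5 − 12)/0.25 = 126.
Willingness to pay at q' = 126: 55.4 − 0.04·126 = 50.36.
Δq = 149.6552 − 126 = 23.6552; wedge = 50.36 − 43.5 = 6.86.
The triangle = ½ × 23.6552 × 6.86 = $81.14 million.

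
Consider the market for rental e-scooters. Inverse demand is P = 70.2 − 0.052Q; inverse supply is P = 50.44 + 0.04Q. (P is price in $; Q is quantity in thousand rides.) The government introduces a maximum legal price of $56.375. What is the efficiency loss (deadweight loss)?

Competitive equilibrium: 70.2 − 0.052Q = 50.44 + 0.04Q → Q* = 214.7826, P* = 59.0313.
At the ceiling P = 56.375, quantity supplied = (56.375 − 50.44)/0.04 = 148.375.
Willingness to pay at Q' = 148.375: 70.2 − 0.052·148.375 = 62.4845.
ΔQ = 214.7826 − 148.375 = 66.4076; wedge = 62.4845 − 56.375 = 6.1095.
DWL = ½ × 66.4076 × 6.1095 = $202.86 thousand.

$202.86 thousand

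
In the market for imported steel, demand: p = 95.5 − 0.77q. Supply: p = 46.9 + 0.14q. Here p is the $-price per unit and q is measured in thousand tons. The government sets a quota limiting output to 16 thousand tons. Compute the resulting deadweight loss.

$636.66 thousand

Competitive equilibrium: 95.5 − 0.77q = 46.9 + 0.14q → q* = 53.4066, p* = 54.3769.
At q = 16: demand price = 95.5 − 0.77·16 = 83.18; supply price = 46.9 + 0.14·16 = 49.14.
Δq = 53.4066 − 16 = 37.4066; wedge = 83.18 − 49.14 = 34.04.
The triangle = ½ × 37.4066 × 34.04 = $636.66 thousand.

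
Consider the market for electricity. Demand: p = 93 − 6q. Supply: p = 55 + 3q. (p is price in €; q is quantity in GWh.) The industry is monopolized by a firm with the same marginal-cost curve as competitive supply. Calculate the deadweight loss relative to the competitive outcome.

€12.84

Competitive equilibrium: 93 − 6q = 55 + 3q → q* = 4.2222, p* = 67.6667.
Marginal revenue: MR = 93 − 12q. Set MR = MC: 93 − 12q = 55 + 3q → q_m = 2.5333.
Price p_m = 93 − 6·2.5333 = 77.8002; MC(q_m) = 55 + 3·2.5333 = 62.5999.
Competitive q* = 4.2222, so Δq = 1.6889; wedge = 77.8002 − 62.5999 = 15.2003.
Welfare loss = ½ × 1.6889 × 15.2003 = €12.84.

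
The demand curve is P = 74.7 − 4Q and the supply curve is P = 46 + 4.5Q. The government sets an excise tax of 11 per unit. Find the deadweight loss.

Competitive equilibrium: 74.7 − 4Q = 46 + 4.5Q → Q* = 3.3765, P* = 61.1941.
With the tax, the buyer price exceeds the seller price by 11: (74.7 − 4Q) − (46 + 4.5Q) = 11 → Q' = 2.0824.
ΔQ = 3.3765 − 2.0824 = 1.2941; the wedge equals the tax, 11.
Deadweight loss = ½ × 1.2941 × 11 = 7.12.

7.12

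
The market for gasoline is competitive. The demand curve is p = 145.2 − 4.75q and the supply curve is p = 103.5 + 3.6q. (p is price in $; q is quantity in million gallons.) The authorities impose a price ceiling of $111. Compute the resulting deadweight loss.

$35.37 million

Competitive equilibrium: 145.2 − 4.75q = 103.5 + 3.6q → q* = 4.994, p* = 121.4784.
At the ceiling p = 111, quantity supplied = (111 − 103.5)/3.6 = 2.0833.
Willingness to pay at q' = 2.0833: 145.2 − 4.75·2.0833 = 135.3043.
Δq = 4.994 − 2.0833 = 2.9107; wedge = 135.3043 − 111 = 24.3043.
Welfare loss = ½ × 2.9107 × 24.3043 = $35.37 million.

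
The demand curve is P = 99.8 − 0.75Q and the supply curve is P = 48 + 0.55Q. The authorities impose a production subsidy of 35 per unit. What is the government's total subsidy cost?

2336.92

Competitive equilibrium: 99.8 − 0.75Q = 48 + 0.55Q → Q* = 39.8462, P* = 69.9154.
The subsidy lowers effective supply by 35: P = 13 + 0.55Q.
New quantity: 99.8 − 0.75Q = 13 + 0.55Q → Q' = 66.7692.
Total subsidy cost = 35 × 66.7692 = 2336.92.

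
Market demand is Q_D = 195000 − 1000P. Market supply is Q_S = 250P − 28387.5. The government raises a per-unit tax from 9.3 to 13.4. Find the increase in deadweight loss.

In inverse form: demand P = 195 − 0.001Q, supply P = 113.55 + 0.004Q.
Competitive equilibrium: 195 − 0.001Q = 113.55 + 0.004Q → Q* = 16290, P* = 178.71.
For a per-unit tax t: ΔQ = t/0.005, so DWL = ½·t·(t/0.005) = t²/0.01.
At t = 9.3: DWL = 8649. At t = 13.4: DWL = 17956.
Increase = 17956 − 8649 = 9307.

9307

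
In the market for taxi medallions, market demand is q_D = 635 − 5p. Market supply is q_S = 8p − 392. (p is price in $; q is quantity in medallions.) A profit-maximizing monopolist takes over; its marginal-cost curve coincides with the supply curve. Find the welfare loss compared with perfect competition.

In inverse form: demand p = 127 − 0.2q, supply p = 49 + 0.125q.
Competitive equilibrium: 127 − 0.2q = 49 + 0.125q → q* = 240, p* = 79.
Marginal revenue: MR = 127 − 0.4q. Set MR = MC: 127 − 0.4q = 49 + 0.125q → q_m = 148.5714.
Price p_m = 127 − 0.2·148.5714 = 97.2857; MC(q_m) = 49 + 0.125·148.5714 = 67.5714.
Competitive q* = 240, so Δq = 91.4286; wedge = 97.2857 − 67.5714 = 29.7143.
DWL = ½ × 91.4286 × 29.7143 = $1358.37.

$1358.37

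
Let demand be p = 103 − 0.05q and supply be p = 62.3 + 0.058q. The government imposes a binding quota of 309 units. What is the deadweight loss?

248.61

Competitive equilibrium: 103 − 0.05q = 62.3 + 0.058q → q* = 376.8519, p* = 84.1574.
At q = 309: demand price = 103 − 0.05·309 = 87.55; supply price = 62.3 + 0.058·309 = 80.222.
Δq = 376.8519 − 309 = 67.8519; wedge = 87.55 − 80.222 = 7.328.
The triangle = ½ × 67.8519 × 7.328 = 248.61.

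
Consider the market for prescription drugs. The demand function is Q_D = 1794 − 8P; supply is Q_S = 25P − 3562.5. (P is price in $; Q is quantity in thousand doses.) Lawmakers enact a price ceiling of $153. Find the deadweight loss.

In inverse form: demand P = 224.25 − 0.125Q, supply P = 142.5 + 0.04Q.
Competitive equilibrium: 224.25 − 0.125Q = 142.5 + 0.04Q → Q* = 495.45455, P* = 162.31818.
At the ceiling P = 153, quantity supplied = (153 − 142.5)/0.04 = 262.5.
Willingness to pay at Q' = 262.5: 224.25 − 0.125·262.5 = 191.4375.
ΔQ = 495.45455 − 262.5 = 232.95455; wedge = 191.4375 − 153 = 38.4375.
Welfare loss = ½ × 232.95455 × 38.4375 = $4477.10 thousand.

$4477.10 thousand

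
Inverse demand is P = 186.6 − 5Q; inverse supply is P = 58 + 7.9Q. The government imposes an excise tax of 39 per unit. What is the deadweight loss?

58.95

Competitive equilibrium: 186.6 − 5Q = 58 + 7.9Q → Q* = 9.969, P* = 136.755.
With the tax, the buyer price exceeds the seller price by 39: (186.6 − 5Q) − (58 + 7.9Q) = 39 → Q' = 6.9457.
ΔQ = 9.969 − 6.9457 = 3.0233; the wedge equals the tax, 39.
DWL = ½ × 3.0233 × 39 = 58.95.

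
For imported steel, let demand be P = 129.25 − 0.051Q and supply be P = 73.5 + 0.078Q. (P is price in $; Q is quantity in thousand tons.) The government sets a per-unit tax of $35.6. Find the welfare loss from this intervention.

Competitive equilibrium: 129.25 − 0.051Q = 73.5 + 0.078Q → Q* = 432.1705, P* = 107.2093.
With the tax, the buyer price exceeds the seller price by 35.6: (129.25 − 0.051Q) − (73.5 + 0.078Q) = 35.6 → Q' = 156.2016.
ΔQ = 432.1705 − 156.2016 = 275.9689; the wedge equals the tax, 35.6.
Welfare loss = ½ × 275.9689 × 35.6 = $4912.25 thousand.

$4912.25 thousand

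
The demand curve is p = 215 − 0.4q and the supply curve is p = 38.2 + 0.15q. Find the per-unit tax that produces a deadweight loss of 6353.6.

Competitive equilibrium: 215 − 0.4q = 38.2 + 0.15q → q* = 321.4545, p* = 86.4182.
A tax t gives Δq = t/0.55 and wedge t, so DWL = t²/1.1.
t²/1.1 = 6353.6 → t² = 6988.96 → t = 83.6.

83.6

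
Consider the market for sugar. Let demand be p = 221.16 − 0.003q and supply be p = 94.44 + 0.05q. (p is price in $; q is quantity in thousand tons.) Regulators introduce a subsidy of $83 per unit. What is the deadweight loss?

$64990.57 thousand

Competitive equilibrium: 221.16 − 0.003q = 94.44 + 0.05q → q* = 2390.9434, p* = 213.98717.
The subsidy lowers effective supply by 83: p = 11.44 + 0.05q.
New quantity: 221.16 − 0.003q = 11.44 + 0.05q → q' = 3956.98113.
Overproduction Δq = 3956.98113 − 2390.9434 = 1566.03773; wedge = subsidy = 83.
Welfare loss = ½ × 1566.03773 × 83 = $64990.57 thousand.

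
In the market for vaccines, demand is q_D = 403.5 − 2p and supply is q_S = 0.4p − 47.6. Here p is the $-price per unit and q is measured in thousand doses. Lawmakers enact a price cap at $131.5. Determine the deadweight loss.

$765.01 thousand

In inverse form: demand p = 201.75 − 0.5q, supply p = 119 + 2.5q.
Competitive equilibrium: 201.75 − 0.5q = 119 + 2.5q → q* = 27.5833, p* = 187.9583.
At the ceiling p = 131.5, quantity supplied = (131.5 − 119)/2.5 = 5.
Willingness to pay at q' = 5: 201.75 − 0.5·5 = 199.25.
Δq = 27.5833 − 5 = 22.5833; wedge = 199.25 − 131.5 = 67.75.
DWL = ½ × 22.5833 × 67.75 = $765.01 thousand.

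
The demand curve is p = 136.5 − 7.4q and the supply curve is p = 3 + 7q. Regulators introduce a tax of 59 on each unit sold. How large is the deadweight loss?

Competitive equilibrium: 136.5 − 7.4q = 3 + 7q → q* = 9.2708, p* = 67.8958.
With the tax, the buyer price exceeds the seller price by 59: (136.5 − 7.4q) − (3 + 7q) = 59 → q' = 5.1736.
Δq = 9.2708 − 5.1736 = 4.0972; the wedge equals the tax, 59.
Welfare loss = ½ × 4.0972 × 59 = 120.87.

120.87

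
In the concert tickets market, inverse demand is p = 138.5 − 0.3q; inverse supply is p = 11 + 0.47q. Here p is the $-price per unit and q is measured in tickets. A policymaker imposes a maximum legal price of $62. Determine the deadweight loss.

Competitive equilibrium: 138.5 − 0.3q = 11 + 0.47q → q* = 165.5844, p* = 88.8247.
At the ceiling p = 62, quantity supplied = (62 − 11)/0.47 = 108.5106.
Willingness to pay at q' = 108.5106: 138.5 − 0.3·108.5106 = 105.9468.
Δq = 165.5844 − 108.5106 = 57.0738; wedge = 105.9468 − 62 = 43.9468.
The triangle = ½ × 57.0738 × 43.9468 = $1254.11.

$1254.11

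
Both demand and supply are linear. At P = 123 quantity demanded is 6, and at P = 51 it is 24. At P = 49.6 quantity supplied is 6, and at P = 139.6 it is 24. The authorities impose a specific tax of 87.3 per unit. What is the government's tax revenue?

Demand slope = (51 − 123)/(24 − 6) = −4, so P = 147 − 4Q.
Supply slope = (139.6 − 49.6)/(24 − 6) = 5, so P = 19.6 + 5Q.
Competitive equilibrium: 147 − 4Q = 19.6 + 5Q → Q* = 14.1556, P* = 90.3778.
With the tax, the buyer price exceeds the seller price by 87.3: (147 − 4Q) − (19.6 + 5Q) = 87.3 → Q' = 4.4556.
Tax revenue = 87.3 × 4.4556 = 388.97.

388.97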